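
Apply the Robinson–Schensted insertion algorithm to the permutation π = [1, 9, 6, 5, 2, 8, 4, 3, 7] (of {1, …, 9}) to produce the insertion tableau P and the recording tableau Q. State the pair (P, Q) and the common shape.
P = [1, 2, 3, 7] / [4, 8] / [5] / [6] / [9];  Q = [1, 2, 6, 9] / [3, 7] / [4] / [5] / [8];  common shape = (4, 2, 1, 1, 1)

Row-insert the values π_1, π_2, … into P one at a time, bumping the leftmost entry strictly greater than the inserted value down to the next row. The recording tableau Q records, in position (i, j), the step at which that cell was added to P.
  Insert 1 (step 1): P = [1];  Q = [1]
  Insert 9 (step 2): P = [1, 9];  Q = [1, 2]
  Insert 6 (step 3): P = [1, 6] / [9];  Q = [1, 2] / [3]
  Insert 5 (step 4): P = [1, 5] / [6] / [9];  Q = [1, 2] / [3] / [4]
  Insert 2 (step 5): P = [1, 2] / [5] / [6] / [9];  Q = [1, 2] / [3] / [4] / [5]
  Insert 8 (step 6): P = [1, 2, 8] / [5] / [6] / [9];  Q = [1, 2, 6] / [3] / [4] / [5]
  Insert 4 (step 7): P = [1, 2, 4] / [5, 8] / [6] / [9];  Q = [1, 2, 6] / [3, 7] / [4] / [5]
  Insert 3 (step 8): P = [1, 2, 3] / [4, 8] / [5] / [6] / [9];  Q = [1, 2, 6] / [3, 7] / [4] / [5] / [8]
  Insert 7 (step 9): P = [1, 2, 3, 7] / [4, 8] / [5] / [6] / [9];  Q = [1, 2, 6, 9] / [3, 7] / [4] / [5] / [8]
Final shape: (4, 2, 1, 1, 1).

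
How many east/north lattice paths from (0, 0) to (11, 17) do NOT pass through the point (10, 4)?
Number of paths = 21460166

Total paths from (0, 0) to (11, 17): C(28, 11) = 21474180. Paths through (10, 4): (paths (0, 0) → (10, 4)) × (paths (10, 4) → (11, 17)) = C(14, 10) · C(14, 1) = 1001 · 14 = 14014. Avoidance count = 21474180 − 14014 = 21460166.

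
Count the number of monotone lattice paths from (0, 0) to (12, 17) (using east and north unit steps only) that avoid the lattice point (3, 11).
Number of paths = 50074115

Total paths from (0, 0) to (12, 17): C(29, 12) = 51895935. Paths through (3, 11): (paths (0, 0) → (3, 11)) × (paths (3, 11) → (12, 17)) = C(14, 3) · C(15, 9) = 364 · 5005 = 1821820. Avoidance count = 51895935 − 1821820 = 50074115.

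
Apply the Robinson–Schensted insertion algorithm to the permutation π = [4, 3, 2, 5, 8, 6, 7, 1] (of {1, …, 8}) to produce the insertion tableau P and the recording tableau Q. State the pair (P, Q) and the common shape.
P = [1, 5, 6, 7] / [2, 8] / [3] / [4];  Q = [1, 4, 5, 7] / [2, 6] / [3] / [8];  common shape = (4, 2, 1, 1)

Row-insert the values π_1, π_2, … into P one at a time, bumping the leftmost entry strictly greater than the inserted value down to the next row. The recording tableau Q records, in position (i, j), the step at which that cell was added to P.
  Insert 4 (step 1): P = [4];  Q = [1]
  Insert 3 (step 2): P = [3] / [4];  Q = [1] / [2]
  Insert 2 (step 3): P = [2] / [3] / [4];  Q = [1] / [2] / [3]
  Insert 5 (step 4): P = [2, 5] / [3] / [4];  Q = [1, 4] / [2] / [3]
  Insert 8 (step 5): P = [2, 5, 8] / [3] / [4];  Q = [1, 4, 5] / [2] / [3]
  Insert 6 (step 6): P = [2, 5, 6] / [3, 8] / [4];  Q = [1, 4, 5] / [2, 6] / [3]
  Insert 7 (step 7): P = [2, 5, 6, 7] / [3, 8] / [4];  Q = [1, 4, 5, 7] / [2, 6] / [3]
  Insert 1 (step 8): P = [1, 5, 6, 7] / [2, 8] / [3] / [4];  Q = [1, 4, 5, 7] / [2, 6] / [3] / [8]
Final shape: (4, 2, 1, 1).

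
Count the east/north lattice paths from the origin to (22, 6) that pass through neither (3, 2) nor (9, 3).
Number of paths = 204190

Inclusion–exclusion. Total paths: C(28, 22) = 376740. Through P₁: C(5, 3)·C(23, 19) = 88550. Through P₂: C(12, 9)·C(16, 13) = 123200. Since P₁ is strictly southwest of P₂, a monotone path through both must visit P₁ then P₂; paths through both = C(5, 3)·C(7, 6)·C(16, 13) = 39200. Avoid both = 376740 − 88550 − 123200 + 39200 = 204190.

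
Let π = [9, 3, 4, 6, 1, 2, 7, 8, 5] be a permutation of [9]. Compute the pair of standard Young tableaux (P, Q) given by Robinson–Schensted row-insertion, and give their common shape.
P = [1, 2, 5, 7, 8] / [3, 4, 6] / [9];  Q = [1, 3, 4, 7, 8] / [2, 6, 9] / [5];  common shape = (5, 3, 1)

Row-insert the values π_1, π_2, … into P one at a time, bumping the leftmost entry strictly greater than the inserted value down to the next row. The recording tableau Q records, in position (i, j), the step at which that cell was added to P.
  Insert 9 (step 1): P = [9];  Q = [1]
  Insert 3 (step 2): P = [3] / [9];  Q = [1] / [2]
  Insert 4 (step 3): P = [3, 4] / [9];  Q = [1, 3] / [2]
  Insert 6 (step 4): P = [3, 4, 6] / [9];  Q = [1, 3, 4] / [2]
  Insert 1 (step 5): P = [1, 4, 6] / [3] / [9];  Q = [1, 3, 4] / [2] / [5]
  Insert 2 (step 6): P = [1, 2, 6] / [3, 4] / [9];  Q = [1, 3, 4] / [2, 6] / [5]
  Insert 7 (step 7): P = [1, 2, 6, 7] / [3, 4] / [9];  Q = [1, 3, 4, 7] / [2, 6] / [5]
  Insert 8 (step 8): P = [1, 2, 6, 7, 8] / [3, 4] / [9];  Q = [1, 3, 4, 7, 8] / [2, 6] / [5]
  Insert 5 (step 9): P = [1, 2, 5, 7, 8] / [3, 4, 6] / [9];  Q = [1, 3, 4, 7, 8] / [2, 6, 9] / [5]
Final shape: (5, 3, 1).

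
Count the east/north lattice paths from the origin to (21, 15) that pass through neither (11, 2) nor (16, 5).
Number of paths = 5430674469

Inclusion–exclusion. Total paths: C(36, 21) = 5567902560. Through P₁: C(13, 11)·C(23, 10) = 89237148. Through P₂: C(21, 16)·C(15, 5) = 61108047. Since P₁ is strictly southwest of P₂, a monotone path through both must visit P₁ then P₂; paths through both = C(13, 11)·C(8, 5)·C(15, 5) = 13117104. Avoid both = 5567902560 − 89237148 − 61108047 + 13117104 = 5430674469.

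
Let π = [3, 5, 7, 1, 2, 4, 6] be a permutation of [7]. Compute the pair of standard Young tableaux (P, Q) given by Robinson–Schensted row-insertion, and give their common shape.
P = [1, 2, 4, 6] / [3, 5, 7];  Q = [1, 2, 3, 7] / [4, 5, 6];  common shape = (4, 3)

Row-insert the values π_1, π_2, … into P one at a time, bumping the leftmost entry strictly greater than the inserted value down to the next row. The recording tableau Q records, in position (i, j), the step at which that cell was added to P.
  Insert 3 (step 1): P = [3];  Q = [1]
  Insert 5 (step 2): P = [3, 5];  Q = [1, 2]
  Insert 7 (step 3): P = [3, 5, 7];  Q = [1, 2, 3]
  Insert 1 (step 4): P = [1, 5, 7] / [3];  Q = [1, 2, 3] / [4]
  Insert 2 (step 5): P = [1, 2, 7] / [3, 5];  Q = [1, 2, 3] / [4, 5]
  Insert 4 (step 6): P = [1, 2, 4] / [3, 5, 7];  Q = [1, 2, 3] / [4, 5, 6]
  Insert 6 (step 7): P = [1, 2, 4, 6] / [3, 5, 7];  Q = [1, 2, 3, 7] / [4, 5, 6]
Final shape: (4, 3).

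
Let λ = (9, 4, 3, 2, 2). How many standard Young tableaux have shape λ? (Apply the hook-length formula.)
# SYT of shape (9, 4, 3, 2, 2) = 68217600

Hook-length formula: f^λ = n! / Π hook(c), product over all cells c of the Young diagram. For λ = (9, 4, 3, 2, 2), n = 20 boxes. Hook lengths by row (left-to-right, top-to-bottom): [13, 12, 9, 7, 5, 4, 3, 2, 1]; [7, 6, 3, 1]; [5, 4, 1]; [3, 2]; [2, 1]. Product of hooks = 35663846400. So f^λ = 20! / 35663846400 = 2432902008176640000 / 35663846400 = 68217600.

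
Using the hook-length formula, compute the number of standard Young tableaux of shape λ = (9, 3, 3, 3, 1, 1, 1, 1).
# SYT of shape (9, 3, 3, 3, 1, 1, 1, 1) = 509233725

Hook-length formula: f^λ = n! / Π hook(c), product over all cells c of the Young diagram. For λ = (9, 3, 3, 3, 1, 1, 1, 1), n = 22 boxes. Hook lengths by row (left-to-right, top-to-bottom): [16, 11, 10, 6, 5, 4, 3, 2, 1]; [9, 4, 3]; [8, 3, 2]; [7, 2, 1]; [4]; [3]; [2]; [1]. Product of hooks = 2207239372800. So f^λ = 22! / 2207239372800 = 1124000727777607680000 / 2207239372800 = 509233725.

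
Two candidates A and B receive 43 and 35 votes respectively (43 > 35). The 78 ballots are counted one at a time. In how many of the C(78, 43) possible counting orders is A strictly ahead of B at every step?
Strict-lead orderings = 1860487297922073041760

Total orderings of the 78 votes with 43 for A: C(78, 43) = 18139751154740212157160. By the Bertrand ballot formula (Cycle Lemma / reflection principle), the number of orderings in which A is strictly ahead of B throughout is (p − q)/(p + q) · C(p + q, p) = (43 − 35)/(43 + 35) · 18139751154740212157160 = 1860487297922073041760.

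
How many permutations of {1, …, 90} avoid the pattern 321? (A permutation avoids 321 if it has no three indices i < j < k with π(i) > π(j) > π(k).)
C_90 = 1000134600800354781929399250536541864362461089950800

These 321-avoiding permutations are counted by the Catalan number C_n = (1/(n + 1)) · C(2n, n). For n = 90: C_90 = (1/91) · C(180, 90) = 91012248672832285155575331798825309656983959185522800/91 = 1000134600800354781929399250536541864362461089950800.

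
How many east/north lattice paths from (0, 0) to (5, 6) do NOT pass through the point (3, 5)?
Number of paths = 294

Total paths from (0, 0) to (5, 6): C(11, 5) = 462. Paths through (3, 5): (paths (0, 0) → (3, 5)) × (paths (3, 5) → (5, 6)) = C(8, 3) · C(3, 2) = 56 · 3 = 168. Avoidance count = 462 − 168 = 294.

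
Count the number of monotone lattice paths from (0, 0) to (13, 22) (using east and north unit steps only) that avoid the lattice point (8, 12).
Number of paths = 1098049890

Total paths from (0, 0) to (13, 22): C(35, 13) = 1476337800. Paths through (8, 12): (paths (0, 0) → (8, 12)) × (paths (8, 12) → (13, 22)) = C(20, 8) · C(15, 5) = 125970 · 3003 = 378287910. Avoidance count = 1476337800 − 378287910 = 1098049890.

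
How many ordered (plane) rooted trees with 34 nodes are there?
C_33 = 212336130412243110

These ordered rooted trees are counted by the Catalan number C_n = (1/(n + 1)) · C(2n, n). For n = 33: C_33 = (1/34) · C(66, 33) = 7219428434016265740/34 = 212336130412243110.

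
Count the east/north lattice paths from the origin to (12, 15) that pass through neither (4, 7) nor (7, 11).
Number of paths = 10582236

Inclusion–exclusion. Total paths: C(27, 12) = 17383860. Through P₁: C(11, 4)·C(16, 8) = 4247100. Through P₂: C(18, 7)·C(9, 5) = 4009824. Since P₁ is strictly southwest of P₂, a monotone path through both must visit P₁ then P₂; paths through both = C(11, 4)·C(7, 3)·C(9, 5) = 1455300. Avoid both = 17383860 − 4247100 − 4009824 + 1455300 = 10582236.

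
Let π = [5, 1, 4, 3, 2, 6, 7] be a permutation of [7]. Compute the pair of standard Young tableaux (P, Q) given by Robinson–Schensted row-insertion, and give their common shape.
P = [1, 2, 6, 7] / [3] / [4] / [5];  Q = [1, 3, 6, 7] / [2] / [4] / [5];  common shape = (4, 1, 1, 1)

Row-insert the values π_1, π_2, … into P one at a time, bumping the leftmost entry strictly greater than the inserted value down to the next row. The recording tableau Q records, in position (i, j), the step at which that cell was added to P.
  Insert 5 (step 1): P = [5];  Q = [1]
  Insert 1 (step 2): P = [1] / [5];  Q = [1] / [2]
  Insert 4 (step 3): P = [1, 4] / [5];  Q = [1, 3] / [2]
  Insert 3 (step 4): P = [1, 3] / [4] / [5];  Q = [1, 3] / [2] / [4]
  Insert 2 (step 5): P = [1, 2] / [3] / [4] / [5];  Q = [1, 3] / [2] / [4] / [5]
  Insert 6 (step 6): P = [1, 2, 6] / [3] / [4] / [5];  Q = [1, 3, 6] / [2] / [4] / [5]
  Insert 7 (step 7): P = [1, 2, 6, 7] / [3] / [4] / [5];  Q = [1, 3, 6, 7] / [2] / [4] / [5]
Final shape: (4, 1, 1, 1).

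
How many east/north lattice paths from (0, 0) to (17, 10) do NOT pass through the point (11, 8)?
Number of paths = 6319989

Total paths from (0, 0) to (17, 10): C(27, 17) = 8436285. Paths through (11, 8): (paths (0, 0) → (11, 8)) × (paths (11, 8) → (17, 10)) = C(19, 11) · C(8, 6) = 75582 · 28 = 2116296. Avoidance count = 8436285 − 2116296 = 6319989.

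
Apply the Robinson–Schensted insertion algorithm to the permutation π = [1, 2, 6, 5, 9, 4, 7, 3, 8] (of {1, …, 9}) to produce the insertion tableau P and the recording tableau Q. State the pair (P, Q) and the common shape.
P = [1, 2, 3, 7, 8] / [4, 9] / [5] / [6];  Q = [1, 2, 3, 5, 9] / [4, 7] / [6] / [8];  common shape = (5, 2, 1, 1)

Row-insert the values π_1, π_2, … into P one at a time, bumping the leftmost entry strictly greater than the inserted value down to the next row. The recording tableau Q records, in position (i, j), the step at which that cell was added to P.
  Insert 1 (step 1): P = [1];  Q = [1]
  Insert 2 (step 2): P = [1, 2];  Q = [1, 2]
  Insert 6 (step 3): P = [1, 2, 6];  Q = [1, 2, 3]
  Insert 5 (step 4): P = [1, 2, 5] / [6];  Q = [1, 2, 3] / [4]
  Insert 9 (step 5): P = [1, 2, 5, 9] / [6];  Q = [1, 2, 3, 5] / [4]
  Insert 4 (step 6): P = [1, 2, 4, 9] / [5] / [6];  Q = [1, 2, 3, 5] / [4] / [6]
  Insert 7 (step 7): P = [1, 2, 4, 7] / [5, 9] / [6];  Q = [1, 2, 3, 5] / [4, 7] / [6]
  Insert 3 (step 8): P = [1, 2, 3, 7] / [4, 9] / [5] / [6];  Q = [1, 2, 3, 5] / [4, 7] / [6] / [8]
  Insert 8 (step 9): P = [1, 2, 3, 7, 8] / [4, 9] / [5] / [6];  Q = [1, 2, 3, 5, 9] / [4, 7] / [6] / [8]
Final shape: (5, 2, 1, 1).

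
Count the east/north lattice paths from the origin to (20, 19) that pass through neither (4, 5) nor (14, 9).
Number of paths = 45065966848

Inclusion–exclusion. Total paths: C(39, 20) = 68923264410. Through P₁: C(9, 4)·C(30, 16) = 18323257050. Through P₂: C(23, 14)·C(16, 6) = 6544057520. Since P₁ is strictly southwest of P₂, a monotone path through both must visit P₁ then P₂; paths through both = C(9, 4)·C(14, 10)·C(16, 6) = 1010017008. Avoid both = 68923264410 − 18323257050 − 6544057520 + 1010017008 = 45065966848.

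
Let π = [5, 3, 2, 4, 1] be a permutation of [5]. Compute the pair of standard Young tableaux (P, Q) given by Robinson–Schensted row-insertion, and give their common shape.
P = [1, 4] / [2] / [3] / [5];  Q = [1, 4] / [2] / [3] / [5];  common shape = (2, 1, 1, 1)

Row-insert the values π_1, π_2, … into P one at a time, bumping the leftmost entry strictly greater than the inserted value down to the next row. The recording tableau Q records, in position (i, j), the step at which that cell was added to P.
  Insert 5 (step 1): P = [5];  Q = [1]
  Insert 3 (step 2): P = [3] / [5];  Q = [1] / [2]
  Insert 2 (step 3): P = [2] / [3] / [5];  Q = [1] / [2] / [3]
  Insert 4 (step 4): P = [2, 4] / [3] / [5];  Q = [1, 4] / [2] / [3]
  Insert 1 (step 5): P = [1, 4] / [2] / [3] / [5];  Q = [1, 4] / [2] / [3] / [5]
Final shape: (2, 1, 1, 1).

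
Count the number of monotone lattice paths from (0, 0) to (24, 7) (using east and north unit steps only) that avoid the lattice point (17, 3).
Number of paths = 2253375

Total paths from (0, 0) to (24, 7): C(31, 24) = 2629575. Paths through (17, 3): (paths (0, 0) → (17, 3)) × (paths (17, 3) → (24, 7)) = C(20, 17) · C(11, 7) = 1140 · 330 = 376200. Avoidance count = 2629575 − 376200 = 2253375.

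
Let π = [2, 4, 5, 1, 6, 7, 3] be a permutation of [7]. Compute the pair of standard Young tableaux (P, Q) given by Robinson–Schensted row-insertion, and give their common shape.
P = [1, 3, 5, 6, 7] / [2, 4];  Q = [1, 2, 3, 5, 6] / [4, 7];  common shape = (5, 2)

Row-insert the values π_1, π_2, … into P one at a time, bumping the leftmost entry strictly greater than the inserted value down to the next row. The recording tableau Q records, in position (i, j), the step at which that cell was added to P.
  Insert 2 (step 1): P = [2];  Q = [1]
  Insert 4 (step 2): P = [2, 4];  Q = [1, 2]
  Insert 5 (step 3): P = [2, 4, 5];  Q = [1, 2, 3]
  Insert 1 (step 4): P = [1, 4, 5] / [2];  Q = [1, 2, 3] / [4]
  Insert 6 (step 5): P = [1, 4, 5, 6] / [2];  Q = [1, 2, 3, 5] / [4]
  Insert 7 (step 6): P = [1, 4, 5, 6, 7] / [2];  Q = [1, 2, 3, 5, 6] / [4]
  Insert 3 (step 7): P = [1, 3, 5, 6, 7] / [2, 4];  Q = [1, 2, 3, 5, 6] / [4, 7]
Final shape: (5, 2).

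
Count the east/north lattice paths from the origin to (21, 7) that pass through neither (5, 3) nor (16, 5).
Number of paths = 577119

Inclusion–exclusion. Total paths: C(28, 21) = 1184040. Through P₁: C(8, 5)·C(20, 16) = 271320. Through P₂: C(21, 16)·C(7, 5) = 427329. Since P₁ is strictly southwest of P₂, a monotone path through both must visit P₁ then P₂; paths through both = C(8, 5)·C(13, 11)·C(7, 5) = 91728. Avoid both = 1184040 − 271320 − 427329 + 91728 = 577119.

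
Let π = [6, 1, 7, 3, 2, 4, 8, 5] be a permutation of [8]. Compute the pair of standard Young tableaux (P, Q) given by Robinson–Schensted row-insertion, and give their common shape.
P = [1, 2, 4, 5] / [3, 7, 8] / [6];  Q = [1, 3, 6, 7] / [2, 4, 8] / [5];  common shape = (4, 3, 1)

Row-insert the values π_1, π_2, … into P one at a time, bumping the leftmost entry strictly greater than the inserted value down to the next row. The recording tableau Q records, in position (i, j), the step at which that cell was added to P.
  Insert 6 (step 1): P = [6];  Q = [1]
  Insert 1 (step 2): P = [1] / [6];  Q = [1] / [2]
  Insert 7 (step 3): P = [1, 7] / [6];  Q = [1, 3] / [2]
  Insert 3 (step 4): P = [1, 3] / [6, 7];  Q = [1, 3] / [2, 4]
  Insert 2 (step 5): P = [1, 2] / [3, 7] / [6];  Q = [1, 3] / [2, 4] / [5]
  Insert 4 (step 6): P = [1, 2, 4] / [3, 7] / [6];  Q = [1, 3, 6] / [2, 4] / [5]
  Insert 8 (step 7): P = [1, 2, 4, 8] / [3, 7] / [6];  Q = [1, 3, 6, 7] / [2, 4] / [5]
  Insert 5 (step 8): P = [1, 2, 4, 5] / [3, 7, 8] / [6];  Q = [1, 3, 6, 7] / [2, 4, 8] / [5]
Final shape: (4, 3, 1).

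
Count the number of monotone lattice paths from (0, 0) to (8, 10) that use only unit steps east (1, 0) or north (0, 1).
Number of paths = 43758

A monotone lattice path from (0, 0) to (8, 10) consists of 8 east steps and 10 north steps in some order, so it is determined by which 8 of the 18 steps are east. The count is C(18, 8) = 43758.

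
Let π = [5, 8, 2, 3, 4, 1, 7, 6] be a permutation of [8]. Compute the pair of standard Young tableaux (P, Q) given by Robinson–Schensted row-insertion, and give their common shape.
P = [1, 3, 4, 6] / [2, 7] / [5, 8];  Q = [1, 2, 5, 7] / [3, 4] / [6, 8];  common shape = (4, 2, 2)

Row-insert the values π_1, π_2, … into P one at a time, bumping the leftmost entry strictly greater than the inserted value down to the next row. The recording tableau Q records, in position (i, j), the step at which that cell was added to P.
  Insert 5 (step 1): P = [5];  Q = [1]
  Insert 8 (step 2): P = [5, 8];  Q = [1, 2]
  Insert 2 (step 3): P = [2, 8] / [5];  Q = [1, 2] / [3]
  Insert 3 (step 4): P = [2, 3] / [5, 8];  Q = [1, 2] / [3, 4]
  Insert 4 (step 5): P = [2, 3, 4] / [5, 8];  Q = [1, 2, 5] / [3, 4]
  Insert 1 (step 6): P = [1, 3, 4] / [2, 8] / [5];  Q = [1, 2, 5] / [3, 4] / [6]
  Insert 7 (step 7): P = [1, 3, 4, 7] / [2, 8] / [5];  Q = [1, 2, 5, 7] / [3, 4] / [6]
  Insert 6 (step 8): P = [1, 3, 4, 6] / [2, 7] / [5, 8];  Q = [1, 2, 5, 7] / [3, 4] / [6, 8]
Final shape: (4, 2, 2).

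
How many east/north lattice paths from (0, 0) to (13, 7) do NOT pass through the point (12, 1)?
Number of paths = 77429

Total paths from (0, 0) to (13, 7): C(20, 13) = 77520. Paths through (12, 1): (paths (0, 0) → (12, 1)) × (paths (12, 1) → (13, 7)) = C(13, 12) · C(7, 1) = 13 · 7 = 91. Avoidance count = 77520 − 91 = 77429.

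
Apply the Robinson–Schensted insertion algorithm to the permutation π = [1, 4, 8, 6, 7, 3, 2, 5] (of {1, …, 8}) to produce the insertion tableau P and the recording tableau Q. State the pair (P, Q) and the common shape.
P = [1, 2, 5, 7] / [3, 6] / [4] / [8];  Q = [1, 2, 3, 5] / [4, 8] / [6] / [7];  common shape = (4, 2, 1, 1)

Row-insert the values π_1, π_2, … into P one at a time, bumping the leftmost entry strictly greater than the inserted value down to the next row. The recording tableau Q records, in position (i, j), the step at which that cell was added to P.
  Insert 1 (step 1): P = [1];  Q = [1]
  Insert 4 (step 2): P = [1, 4];  Q = [1, 2]
  Insert 8 (step 3): P = [1, 4, 8];  Q = [1, 2, 3]
  Insert 6 (step 4): P = [1, 4, 6] / [8];  Q = [1, 2, 3] / [4]
  Insert 7 (step 5): P = [1, 4, 6, 7] / [8];  Q = [1, 2, 3, 5] / [4]
  Insert 3 (step 6): P = [1, 3, 6, 7] / [4] / [8];  Q = [1, 2, 3, 5] / [4] / [6]
  Insert 2 (step 7): P = [1, 2, 6, 7] / [3] / [4] / [8];  Q = [1, 2, 3, 5] / [4] / [6] / [7]
  Insert 5 (step 8): P = [1, 2, 5, 7] / [3, 6] / [4] / [8];  Q = [1, 2, 3, 5] / [4, 8] / [6] / [7]
Final shape: (4, 2, 1, 1).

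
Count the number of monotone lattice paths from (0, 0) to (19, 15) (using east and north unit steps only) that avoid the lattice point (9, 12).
Number of paths = 1771903540

Total paths from (0, 0) to (19, 15): C(34, 19) = 1855967520. Paths through (9, 12): (paths (0, 0) → (9, 12)) × (paths (9, 12) → (19, 15)) = C(21, 9) · C(13, 10) = 293930 · 286 = 84063980. Avoidance count = 1855967520 − 84063980 = 1771903540.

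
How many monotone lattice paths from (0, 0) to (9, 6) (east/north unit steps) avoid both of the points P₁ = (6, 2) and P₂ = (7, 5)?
Number of paths = 1985

Inclusion–exclusion. Total paths: C(15, 9) = 5005. Through P₁: C(8, 6)·C(7, 3) = 980. Through P₂: C(12, 7)·C(3, 2) = 2376. Since P₁ is strictly southwest of P₂, a monotone path through both must visit P₁ then P₂; paths through both = C(8, 6)·C(4, 1)·C(3, 2) = 336. Avoid both = 5005 − 980 − 2376 + 336 = 1985.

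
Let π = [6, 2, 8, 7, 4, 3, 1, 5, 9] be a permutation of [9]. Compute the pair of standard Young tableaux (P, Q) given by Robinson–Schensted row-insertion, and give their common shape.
P = [1, 3, 5, 9] / [2, 7] / [4] / [6] / [8];  Q = [1, 3, 8, 9] / [2, 4] / [5] / [6] / [7];  common shape = (4, 2, 1, 1, 1)

Row-insert the values π_1, π_2, … into P one at a time, bumping the leftmost entry strictly greater than the inserted value down to the next row. The recording tableau Q records, in position (i, j), the step at which that cell was added to P.
  Insert 6 (step 1): P = [6];  Q = [1]
  Insert 2 (step 2): P = [2] / [6];  Q = [1] / [2]
  Insert 8 (step 3): P = [2, 8] / [6];  Q = [1, 3] / [2]
  Insert 7 (step 4): P = [2, 7] / [6, 8];  Q = [1, 3] / [2, 4]
  Insert 4 (step 5): P = [2, 4] / [6, 7] / [8];  Q = [1, 3] / [2, 4] / [5]
  Insert 3 (step 6): P = [2, 3] / [4, 7] / [6] / [8];  Q = [1, 3] / [2, 4] / [5] / [6]
  Insert 1 (step 7): P = [1, 3] / [2, 7] / [4] / [6] / [8];  Q = [1, 3] / [2, 4] / [5] / [6] / [7]
  Insert 5 (step 8): P = [1, 3, 5] / [2, 7] / [4] / [6] / [8];  Q = [1, 3, 8] / [2, 4] / [5] / [6] / [7]
  Insert 9 (step 9): P = [1, 3, 5, 9] / [2, 7] / [4] / [6] / [8];  Q = [1, 3, 8, 9] / [2, 4] / [5] / [6] / [7]
Final shape: (4, 2, 1, 1, 1).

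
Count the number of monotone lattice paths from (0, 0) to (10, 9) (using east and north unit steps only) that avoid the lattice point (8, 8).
Number of paths = 53768

Total paths from (0, 0) to (10, 9): C(19, 10) = 92378. Paths through (8, 8): (paths (0, 0) → (8, 8)) × (paths (8, 8) → (10, 9)) = C(16, 8) · C(3, 2) = 12870 · 3 = 38610. Avoidance count = 92378 − 38610 = 53768.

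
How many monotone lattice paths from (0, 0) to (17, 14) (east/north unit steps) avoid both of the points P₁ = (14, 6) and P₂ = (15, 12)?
Number of paths = 156111885

Inclusion–exclusion. Total paths: C(31, 17) = 265182525. Through P₁: C(20, 14)·C(11, 3) = 6395400. Through P₂: C(27, 15)·C(4, 2) = 104303160. Since P₁ is strictly southwest of P₂, a monotone path through both must visit P₁ then P₂; paths through both = C(20, 14)·C(7, 1)·C(4, 2) = 1627920. Avoid both = 265182525 − 6395400 − 104303160 + 1627920 = 156111885.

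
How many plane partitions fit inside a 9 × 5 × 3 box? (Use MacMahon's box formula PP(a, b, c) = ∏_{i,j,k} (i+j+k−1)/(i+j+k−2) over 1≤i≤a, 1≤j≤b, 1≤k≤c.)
PP(9, 5, 3) = 208416208

Evaluate the triple product over i = 1..9, j = 1..5, k = 1..3. The factors are (2/1) · (3/2) · (4/3) · (3/2) · (4/3) · (5/4) · (4/3) · (5/4) · … (135 factors total). The numerators and denominators telescope so the product is an integer; carrying out the multiplication exactly gives PP(9, 5, 3) = 208416208.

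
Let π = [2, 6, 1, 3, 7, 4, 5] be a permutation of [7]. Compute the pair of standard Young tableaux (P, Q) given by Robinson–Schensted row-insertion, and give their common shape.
P = [1, 3, 4, 5] / [2, 6, 7];  Q = [1, 2, 5, 7] / [3, 4, 6];  common shape = (4, 3)

Row-insert the values π_1, π_2, … into P one at a time, bumping the leftmost entry strictly greater than the inserted value down to the next row. The recording tableau Q records, in position (i, j), the step at which that cell was added to P.
  Insert 2 (step 1): P = [2];  Q = [1]
  Insert 6 (step 2): P = [2, 6];  Q = [1, 2]
  Insert 1 (step 3): P = [1, 6] / [2];  Q = [1, 2] / [3]
  Insert 3 (step 4): P = [1, 3] / [2, 6];  Q = [1, 2] / [3, 4]
  Insert 7 (step 5): P = [1, 3, 7] / [2, 6];  Q = [1, 2, 5] / [3, 4]
  Insert 4 (step 6): P = [1, 3, 4] / [2, 6, 7];  Q = [1, 2, 5] / [3, 4, 6]
  Insert 5 (step 7): P = [1, 3, 4, 5] / [2, 6, 7];  Q = [1, 2, 5, 7] / [3, 4, 6]
Final shape: (4, 3).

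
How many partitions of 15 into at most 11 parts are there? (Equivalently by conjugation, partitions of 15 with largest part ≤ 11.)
p(15, parts ≤ 11) = 169

Partitions of 15 with all parts ≤ 11: 11+4, 11+3+1, 11+2+2, 11+2+1+1, 11+1+1+1+1, 10+5, 10+4+1, 10+3+2, 10+3+1+1, 10+2+2+1, 10+2+1+1+1, 10+1+1+1+1+1, 9+6, 9+5+1, 9+4+2, 9+4+1+1, 9+3+3, 9+3+2+1, 9+3+1+1+1, 9+2+2+2, 9+2+2+1+1, 9+2+1+1+1+1, 9+1+1+1+1+1+1, 8+7, 8+6+1, 8+5+2, 8+5+1+1, 8+4+3, 8+4+2+1, 8+4+1+1+1, … (169 total). Count = 169.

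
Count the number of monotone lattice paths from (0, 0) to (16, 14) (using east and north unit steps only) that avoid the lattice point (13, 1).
Number of paths = 145414835

Total paths from (0, 0) to (16, 14): C(30, 16) = 145422675. Paths through (13, 1): (paths (0, 0) → (13, 1)) × (paths (13, 1) → (16, 14)) = C(14, 13) · C(16, 3) = 14 · 560 = 7840. Avoidance count = 145422675 − 7840 = 145414835.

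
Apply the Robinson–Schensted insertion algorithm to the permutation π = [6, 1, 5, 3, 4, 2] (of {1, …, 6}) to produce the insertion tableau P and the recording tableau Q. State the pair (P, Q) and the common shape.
P = [1, 2, 4] / [3] / [5] / [6];  Q = [1, 3, 5] / [2] / [4] / [6];  common shape = (3, 1, 1, 1)

Row-insert the values π_1, π_2, … into P one at a time, bumping the leftmost entry strictly greater than the inserted value down to the next row. The recording tableau Q records, in position (i, j), the step at which that cell was added to P.
  Insert 6 (step 1): P = [6];  Q = [1]
  Insert 1 (step 2): P = [1] / [6];  Q = [1] / [2]
  Insert 5 (step 3): P = [1, 5] / [6];  Q = [1, 3] / [2]
  Insert 3 (step 4): P = [1, 3] / [5] / [6];  Q = [1, 3] / [2] / [4]
  Insert 4 (step 5): P = [1, 3, 4] / [5] / [6];  Q = [1, 3, 5] / [2] / [4]
  Insert 2 (step 6): P = [1, 2, 4] / [3] / [5] / [6];  Q = [1, 3, 5] / [2] / [4] / [6]
Final shape: (3, 1, 1, 1).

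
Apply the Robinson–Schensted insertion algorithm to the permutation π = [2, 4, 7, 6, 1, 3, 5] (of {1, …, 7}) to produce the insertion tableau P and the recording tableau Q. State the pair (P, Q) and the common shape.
P = [1, 3, 5] / [2, 4, 6] / [7];  Q = [1, 2, 3] / [4, 6, 7] / [5];  common shape = (3, 3, 1)

Row-insert the values π_1, π_2, … into P one at a time, bumping the leftmost entry strictly greater than the inserted value down to the next row. The recording tableau Q records, in position (i, j), the step at which that cell was added to P.
  Insert 2 (step 1): P = [2];  Q = [1]
  Insert 4 (step 2): P = [2, 4];  Q = [1, 2]
  Insert 7 (step 3): P = [2, 4, 7];  Q = [1, 2, 3]
  Insert 6 (step 4): P = [2, 4, 6] / [7];  Q = [1, 2, 3] / [4]
  Insert 1 (step 5): P = [1, 4, 6] / [2] / [7];  Q = [1, 2, 3] / [4] / [5]
  Insert 3 (step 6): P = [1, 3, 6] / [2, 4] / [7];  Q = [1, 2, 3] / [4, 6] / [5]
  Insert 5 (step 7): P = [1, 3, 5] / [2, 4, 6] / [7];  Q = [1, 2, 3] / [4, 6, 7] / [5]
Final shape: (3, 3, 1).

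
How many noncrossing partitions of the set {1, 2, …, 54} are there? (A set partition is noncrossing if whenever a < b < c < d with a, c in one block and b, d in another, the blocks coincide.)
C_54 = 451959718027953471447609509424

These noncrossing partitions are counted by the Catalan number C_n = (1/(n + 1)) · C(2n, n). For n = 54: C_54 = (1/55) · C(108, 54) = 24857784491537440929618523018320/55 = 451959718027953471447609509424.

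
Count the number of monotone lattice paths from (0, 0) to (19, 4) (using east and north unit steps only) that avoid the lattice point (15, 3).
Number of paths = 4775

Total paths from (0, 0) to (19, 4): C(23, 19) = 8855. Paths through (15, 3): (paths (0, 0) → (15, 3)) × (paths (15, 3) → (19, 4)) = C(18, 15) · C(5, 4) = 816 · 5 = 4080. Avoidance count = 8855 − 4080 = 4775.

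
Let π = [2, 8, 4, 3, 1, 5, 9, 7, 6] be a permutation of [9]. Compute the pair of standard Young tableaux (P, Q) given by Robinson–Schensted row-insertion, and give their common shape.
P = [1, 3, 5, 6] / [2, 7] / [4, 9] / [8];  Q = [1, 2, 6, 7] / [3, 8] / [4, 9] / [5];  common shape = (4, 2, 2, 1)

Row-insert the values π_1, π_2, … into P one at a time, bumping the leftmost entry strictly greater than the inserted value down to the next row. The recording tableau Q records, in position (i, j), the step at which that cell was added to P.
  Insert 2 (step 1): P = [2];  Q = [1]
  Insert 8 (step 2): P = [2, 8];  Q = [1, 2]
  Insert 4 (step 3): P = [2, 4] / [8];  Q = [1, 2] / [3]
  Insert 3 (step 4): P = [2, 3] / [4] / [8];  Q = [1, 2] / [3] / [4]
  Insert 1 (step 5): P = [1, 3] / [2] / [4] / [8];  Q = [1, 2] / [3] / [4] / [5]
  Insert 5 (step 6): P = [1, 3, 5] / [2] / [4] / [8];  Q = [1, 2, 6] / [3] / [4] / [5]
  Insert 9 (step 7): P = [1, 3, 5, 9] / [2] / [4] / [8];  Q = [1, 2, 6, 7] / [3] / [4] / [5]
  Insert 7 (step 8): P = [1, 3, 5, 7] / [2, 9] / [4] / [8];  Q = [1, 2, 6, 7] / [3, 8] / [4] / [5]
  Insert 6 (step 9): P = [1, 3, 5, 6] / [2, 7] / [4, 9] / [8];  Q = [1, 2, 6, 7] / [3, 8] / [4, 9] / [5]
Final shape: (4, 2, 2, 1).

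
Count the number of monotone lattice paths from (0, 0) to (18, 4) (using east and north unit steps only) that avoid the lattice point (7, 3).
Number of paths = 5875

Total paths from (0, 0) to (18, 4): C(22, 18) = 7315. Paths through (7, 3): (paths (0, 0) → (7, 3)) × (paths (7, 3) → (18, 4)) = C(10, 7) · C(12, 11) = 120 · 12 = 1440. Avoidance count = 7315 − 1440 = 5875.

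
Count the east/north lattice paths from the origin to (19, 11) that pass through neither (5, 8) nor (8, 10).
Number of paths = 53381484

Inclusion–exclusion. Total paths: C(30, 19) = 54627300. Through P₁: C(13, 5)·C(17, 14) = 875160. Through P₂: C(18, 8)·C(12, 11) = 525096. Since P₁ is strictly southwest of P₂, a monotone path through both must visit P₁ then P₂; paths through both = C(13, 5)·C(5, 3)·C(12, 11) = 154440. Avoid both = 54627300 − 875160 − 525096 + 154440 = 53381484.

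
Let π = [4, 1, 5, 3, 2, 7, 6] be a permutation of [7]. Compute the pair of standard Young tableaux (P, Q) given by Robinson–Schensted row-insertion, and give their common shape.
P = [1, 2, 6] / [3, 5, 7] / [4];  Q = [1, 3, 6] / [2, 4, 7] / [5];  common shape = (3, 3, 1)

Row-insert the values π_1, π_2, … into P one at a time, bumping the leftmost entry strictly greater than the inserted value down to the next row. The recording tableau Q records, in position (i, j), the step at which that cell was added to P.
  Insert 4 (step 1): P = [4];  Q = [1]
  Insert 1 (step 2): P = [1] / [4];  Q = [1] / [2]
  Insert 5 (step 3): P = [1, 5] / [4];  Q = [1, 3] / [2]
  Insert 3 (step 4): P = [1, 3] / [4, 5];  Q = [1, 3] / [2, 4]
  Insert 2 (step 5): P = [1, 2] / [3, 5] / [4];  Q = [1, 3] / [2, 4] / [5]
  Insert 7 (step 6): P = [1, 2, 7] / [3, 5] / [4];  Q = [1, 3, 6] / [2, 4] / [5]
  Insert 6 (step 7): P = [1, 2, 6] / [3, 5, 7] / [4];  Q = [1, 3, 6] / [2, 4, 7] / [5]
Final shape: (3, 3, 1).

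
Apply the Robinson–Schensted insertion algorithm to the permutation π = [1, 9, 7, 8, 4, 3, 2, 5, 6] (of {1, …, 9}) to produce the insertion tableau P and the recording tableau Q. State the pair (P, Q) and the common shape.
P = [1, 2, 5, 6] / [3, 8] / [4] / [7] / [9];  Q = [1, 2, 4, 9] / [3, 8] / [5] / [6] / [7];  common shape = (4, 2, 1, 1, 1)

Row-insert the values π_1, π_2, … into P one at a time, bumping the leftmost entry strictly greater than the inserted value down to the next row. The recording tableau Q records, in position (i, j), the step at which that cell was added to P.
  Insert 1 (step 1): P = [1];  Q = [1]
  Insert 9 (step 2): P = [1, 9];  Q = [1, 2]
  Insert 7 (step 3): P = [1, 7] / [9];  Q = [1, 2] / [3]
  Insert 8 (step 4): P = [1, 7, 8] / [9];  Q = [1, 2, 4] / [3]
  Insert 4 (step 5): P = [1, 4, 8] / [7] / [9];  Q = [1, 2, 4] / [3] / [5]
  Insert 3 (step 6): P = [1, 3, 8] / [4] / [7] / [9];  Q = [1, 2, 4] / [3] / [5] / [6]
  Insert 2 (step 7): P = [1, 2, 8] / [3] / [4] / [7] / [9];  Q = [1, 2, 4] / [3] / [5] / [6] / [7]
  Insert 5 (step 8): P = [1, 2, 5] / [3, 8] / [4] / [7] / [9];  Q = [1, 2, 4] / [3, 8] / [5] / [6] / [7]
  Insert 6 (step 9): P = [1, 2, 5, 6] / [3, 8] / [4] / [7] / [9];  Q = [1, 2, 4, 9] / [3, 8] / [5] / [6] / [7]
Final shape: (4, 2, 1, 1, 1).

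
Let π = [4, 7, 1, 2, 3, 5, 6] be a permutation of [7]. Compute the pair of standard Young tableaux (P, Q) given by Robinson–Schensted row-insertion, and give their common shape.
P = [1, 2, 3, 5, 6] / [4, 7];  Q = [1, 2, 5, 6, 7] / [3, 4];  common shape = (5, 2)

Row-insert the values π_1, π_2, … into P one at a time, bumping the leftmost entry strictly greater than the inserted value down to the next row. The recording tableau Q records, in position (i, j), the step at which that cell was added to P.
  Insert 4 (step 1): P = [4];  Q = [1]
  Insert 7 (step 2): P = [4, 7];  Q = [1, 2]
  Insert 1 (step 3): P = [1, 7] / [4];  Q = [1, 2] / [3]
  Insert 2 (step 4): P = [1, 2] / [4, 7];  Q = [1, 2] / [3, 4]
  Insert 3 (step 5): P = [1, 2, 3] / [4, 7];  Q = [1, 2, 5] / [3, 4]
  Insert 5 (step 6): P = [1, 2, 3, 5] / [4, 7];  Q = [1, 2, 5, 6] / [3, 4]
  Insert 6 (step 7): P = [1, 2, 3, 5, 6] / [4, 7];  Q = [1, 2, 5, 6, 7] / [3, 4]
Final shape: (5, 2).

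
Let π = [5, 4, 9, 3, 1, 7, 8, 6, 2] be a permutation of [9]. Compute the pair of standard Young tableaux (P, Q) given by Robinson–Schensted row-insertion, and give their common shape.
P = [1, 2, 8] / [3, 6] / [4, 7] / [5, 9];  Q = [1, 3, 7] / [2, 6] / [4, 8] / [5, 9];  common shape = (3, 2, 2, 2)

Row-insert the values π_1, π_2, … into P one at a time, bumping the leftmost entry strictly greater than the inserted value down to the next row. The recording tableau Q records, in position (i, j), the step at which that cell was added to P.
  Insert 5 (step 1): P = [5];  Q = [1]
  Insert 4 (step 2): P = [4] / [5];  Q = [1] / [2]
  Insert 9 (step 3): P = [4, 9] / [5];  Q = [1, 3] / [2]
  Insert 3 (step 4): P = [3, 9] / [4] / [5];  Q = [1, 3] / [2] / [4]
  Insert 1 (step 5): P = [1, 9] / [3] / [4] / [5];  Q = [1, 3] / [2] / [4] / [5]
  Insert 7 (step 6): P = [1, 7] / [3, 9] / [4] / [5];  Q = [1, 3] / [2, 6] / [4] / [5]
  Insert 8 (step 7): P = [1, 7, 8] / [3, 9] / [4] / [5];  Q = [1, 3, 7] / [2, 6] / [4] / [5]
  Insert 6 (step 8): P = [1, 6, 8] / [3, 7] / [4, 9] / [5];  Q = [1, 3, 7] / [2, 6] / [4, 8] / [5]
  Insert 2 (step 9): P = [1, 2, 8] / [3, 6] / [4, 7] / [5, 9];  Q = [1, 3, 7] / [2, 6] / [4, 8] / [5, 9]
Final shape: (3, 2, 2, 2).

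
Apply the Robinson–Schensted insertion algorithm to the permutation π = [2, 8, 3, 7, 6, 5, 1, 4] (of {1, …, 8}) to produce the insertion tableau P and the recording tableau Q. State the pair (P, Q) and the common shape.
P = [1, 3, 4] / [2, 5] / [6] / [7] / [8];  Q = [1, 2, 4] / [3, 8] / [5] / [6] / [7];  common shape = (3, 2, 1, 1, 1)

Row-insert the values π_1, π_2, … into P one at a time, bumping the leftmost entry strictly greater than the inserted value down to the next row. The recording tableau Q records, in position (i, j), the step at which that cell was added to P.
  Insert 2 (step 1): P = [2];  Q = [1]
  Insert 8 (step 2): P = [2, 8];  Q = [1, 2]
  Insert 3 (step 3): P = [2, 3] / [8];  Q = [1, 2] / [3]
  Insert 7 (step 4): P = [2, 3, 7] / [8];  Q = [1, 2, 4] / [3]
  Insert 6 (step 5): P = [2, 3, 6] / [7] / [8];  Q = [1, 2, 4] / [3] / [5]
  Insert 5 (step 6): P = [2, 3, 5] / [6] / [7] / [8];  Q = [1, 2, 4] / [3] / [5] / [6]
  Insert 1 (step 7): P = [1, 3, 5] / [2] / [6] / [7] / [8];  Q = [1, 2, 4] / [3] / [5] / [6] / [7]
  Insert 4 (step 8): P = [1, 3, 4] / [2, 5] / [6] / [7] / [8];  Q = [1, 2, 4] / [3, 8] / [5] / [6] / [7]
Final shape: (3, 2, 1, 1, 1).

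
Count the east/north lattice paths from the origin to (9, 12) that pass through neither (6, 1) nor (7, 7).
Number of paths = 220339

Inclusion–exclusion. Total paths: C(21, 9) = 293930. Through P₁: C(7, 6)·C(14, 3) = 2548. Through P₂: C(14, 7)·C(7, 2) = 72072. Since P₁ is strictly southwest of P₂, a monotone path through both must visit P₁ then P₂; paths through both = C(7, 6)·C(7, 1)·C(7, 2) = 1029. Avoid both = 293930 − 2548 − 72072 + 1029 = 220339.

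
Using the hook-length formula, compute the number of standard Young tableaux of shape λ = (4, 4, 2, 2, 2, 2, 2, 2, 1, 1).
# SYT of shape (4, 4, 2, 2, 2, 2, 2, 2, 1, 1) = 76602680

Hook-length formula: f^λ = n! / Π hook(c), product over all cells c of the Young diagram. For λ = (4, 4, 2, 2, 2, 2, 2, 2, 1, 1), n = 22 boxes. Hook lengths by row (left-to-right, top-to-bottom): [13, 10, 3, 2]; [12, 9, 2, 1]; [9, 6]; [8, 5]; [7, 4]; [6, 3]; [5, 2]; [4, 1]; [2]; [1]. Product of hooks = 14673125376000. So f^λ = 22! / 14673125376000 = 1124000727777607680000 / 14673125376000 = 76602680.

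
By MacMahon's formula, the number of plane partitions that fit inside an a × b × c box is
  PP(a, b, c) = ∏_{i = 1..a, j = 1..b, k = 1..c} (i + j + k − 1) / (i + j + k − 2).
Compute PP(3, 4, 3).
PP(3, 4, 3) = 4116

Evaluate the triple product over i = 1..3, j = 1..4, k = 1..3. The factors are (2/1) · (3/2) · (4/3) · (3/2) · (4/3) · (5/4) · (4/3) · (5/4) · … (36 factors total). The numerators and denominators telescope so the product is an integer; carrying out the multiplication exactly gives PP(3, 4, 3) = 4116.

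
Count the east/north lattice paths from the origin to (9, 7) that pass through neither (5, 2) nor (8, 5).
Number of paths = 6193

Inclusion–exclusion. Total paths: C(16, 9) = 11440. Through P₁: C(7, 5)·C(9, 4) = 2646. Through P₂: C(13, 8)·C(3, 1) = 3861. Since P₁ is strictly southwest of P₂, a monotone path through both must visit P₁ then P₂; paths through both = C(7, 5)·C(6, 3)·C(3, 1) = 1260. Avoid both = 11440 − 2646 − 3861 + 1260 = 6193.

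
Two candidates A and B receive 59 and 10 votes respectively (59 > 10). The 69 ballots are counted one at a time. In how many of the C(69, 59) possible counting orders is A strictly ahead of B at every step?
Strict-lead orderings = 241472319088

Total orderings of the 69 votes with 59 for A: C(69, 59) = 340032449328. By the Bertrand ballot formula (Cycle Lemma / reflection principle), the number of orderings in which A is strictly ahead of B throughout is (p − q)/(p + q) · C(p + q, p) = (59 − 10)/(59 + 10) · 340032449328 = 241472319088.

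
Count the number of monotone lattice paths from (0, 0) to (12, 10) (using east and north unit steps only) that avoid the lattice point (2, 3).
Number of paths = 452166

Total paths from (0, 0) to (12, 10): C(22, 12) = 646646. Paths through (2, 3): (paths (0, 0) → (2, 3)) × (paths (2, 3) → (12, 10)) = C(5, 2) · C(17, 10) = 10 · 19448 = 194480. Avoidance count = 646646 − 194480 = 452166.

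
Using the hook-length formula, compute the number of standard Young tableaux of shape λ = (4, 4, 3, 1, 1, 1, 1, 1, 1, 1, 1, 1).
# SYT of shape (4, 4, 3, 1, 1, 1, 1, 1, 1, 1, 1, 1) = 2771340

Hook-length formula: f^λ = n! / Π hook(c), product over all cells c of the Young diagram. For λ = (4, 4, 3, 1, 1, 1, 1, 1, 1, 1, 1, 1), n = 20 boxes. Hook lengths by row (left-to-right, top-to-bottom): [15, 5, 4, 2]; [14, 4, 3, 1]; [12, 2, 1]; [9]; [8]; [7]; [6]; [5]; [4]; [3]; [2]; [1]. Product of hooks = 877879296000. So f^λ = 20! / 877879296000 = 2432902008176640000 / 877879296000 = 2771340.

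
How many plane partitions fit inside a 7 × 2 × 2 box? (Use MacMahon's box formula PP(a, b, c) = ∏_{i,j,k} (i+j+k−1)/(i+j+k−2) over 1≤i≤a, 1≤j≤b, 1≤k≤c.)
PP(7, 2, 2) = 540

Evaluate the triple product over i = 1..7, j = 1..2, k = 1..2. The factors are (2/1) · (3/2) · (3/2) · (4/3) · (3/2) · (4/3) · (4/3) · (5/4) · … (28 factors total). The numerators and denominators telescope so the product is an integer; carrying out the multiplication exactly gives PP(7, 2, 2) = 540.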